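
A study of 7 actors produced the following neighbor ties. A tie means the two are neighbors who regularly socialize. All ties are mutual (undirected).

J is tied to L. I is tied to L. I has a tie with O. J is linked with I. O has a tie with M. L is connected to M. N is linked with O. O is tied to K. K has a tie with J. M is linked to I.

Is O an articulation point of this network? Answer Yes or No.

Removing O leaves {I, J, K, L, and M} with no path to {N}, so the network splits into 2 components. O is a cut vertex.

Yes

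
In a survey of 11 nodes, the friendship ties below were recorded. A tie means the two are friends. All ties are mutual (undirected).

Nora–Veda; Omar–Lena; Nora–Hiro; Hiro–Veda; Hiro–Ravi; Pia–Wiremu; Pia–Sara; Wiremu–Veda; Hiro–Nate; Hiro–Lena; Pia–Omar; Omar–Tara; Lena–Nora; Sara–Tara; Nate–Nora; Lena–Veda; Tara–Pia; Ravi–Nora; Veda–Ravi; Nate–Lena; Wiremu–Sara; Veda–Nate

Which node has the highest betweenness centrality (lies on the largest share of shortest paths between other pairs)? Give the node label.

Veda

Unnormalized betweenness of each node: Hiro:6/5, Lena:313/30, Nate:0, Nora:6/5, Omar:81/10, Pia:43/15, Ravi:0, Sara:31/30, Tara:5/6, Veda:403/30, Wiremu:99/10.
Veda has the largest value, 403/30, making it the main broker — the node through which the most shortest paths run.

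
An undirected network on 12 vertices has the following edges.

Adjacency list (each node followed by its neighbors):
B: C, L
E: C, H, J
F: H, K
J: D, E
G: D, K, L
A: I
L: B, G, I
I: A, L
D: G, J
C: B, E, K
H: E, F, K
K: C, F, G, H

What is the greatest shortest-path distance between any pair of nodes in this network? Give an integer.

Eccentricity of each node (its greatest distance to any other): A:5, B:3, C:4, D:4, E:5, F:5, G:3, H:5, I:4, J:5, K:4, L:3.
The maximum eccentricity is 5, realized for instance by the pair H–A via H – K – G – L – I – A. So the diameter is 5.

5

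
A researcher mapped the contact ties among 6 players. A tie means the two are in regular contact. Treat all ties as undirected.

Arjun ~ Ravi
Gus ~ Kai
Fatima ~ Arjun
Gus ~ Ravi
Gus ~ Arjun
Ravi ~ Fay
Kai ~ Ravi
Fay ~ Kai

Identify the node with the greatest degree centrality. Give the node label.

Ravi

Degrees — Arjun:3, Fatima:1, Fay:2, Gus:3, Kai:3, Ravi:4.
The maximum is 4, attained only by Ravi.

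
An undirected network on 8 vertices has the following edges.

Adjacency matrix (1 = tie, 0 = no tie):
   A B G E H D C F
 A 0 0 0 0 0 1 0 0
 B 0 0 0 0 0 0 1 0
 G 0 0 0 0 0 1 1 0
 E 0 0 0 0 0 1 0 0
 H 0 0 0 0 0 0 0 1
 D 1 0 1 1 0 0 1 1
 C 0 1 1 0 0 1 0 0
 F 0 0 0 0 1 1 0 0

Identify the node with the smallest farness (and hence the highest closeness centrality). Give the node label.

D

Farness (sum of distances to all others) for each node — A:15, B:18, C:12, D:9, E:15, F:13, G:13, H:19.
The smallest farness is 9, for D, so D has the highest closeness.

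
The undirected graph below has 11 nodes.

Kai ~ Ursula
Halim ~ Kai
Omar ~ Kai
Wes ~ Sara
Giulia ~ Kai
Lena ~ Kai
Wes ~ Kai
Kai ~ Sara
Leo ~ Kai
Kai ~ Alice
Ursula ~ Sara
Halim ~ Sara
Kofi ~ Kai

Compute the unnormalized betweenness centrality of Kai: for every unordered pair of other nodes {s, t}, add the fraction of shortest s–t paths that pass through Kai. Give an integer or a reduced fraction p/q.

Pairs whose geodesics pass through Kai — Giulia–Lena: 1; Giulia–Omar: 1; Giulia–Alice: 1; Giulia–Kofi: 1; Giulia–Wes: 1; Giulia–Leo: 1; Giulia–Sara: 1; Giulia–Halim: 1; Giulia–Ursula: 1; Lena–Omar: 1; Lena–Alice: 1; Lena–Kofi: 1; Lena–Wes: 1; Lena–Leo: 1 … (+28 more pairs).
All other pairs contribute 0.
Summing the contributions gives betweenness(Kai) = 81/2.

81/2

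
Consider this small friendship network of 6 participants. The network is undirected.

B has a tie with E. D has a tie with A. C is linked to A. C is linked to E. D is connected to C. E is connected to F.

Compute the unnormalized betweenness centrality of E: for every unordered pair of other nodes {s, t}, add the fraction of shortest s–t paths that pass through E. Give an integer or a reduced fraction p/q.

7

Pairs whose geodesics pass through E — A–B: 1; A–F: 1; B–D: 1; B–F: 1; B–C: 1; D–F: 1; F–C: 1.
All other pairs contribute 0.
Summing the contributions gives betweenness(E) = 7.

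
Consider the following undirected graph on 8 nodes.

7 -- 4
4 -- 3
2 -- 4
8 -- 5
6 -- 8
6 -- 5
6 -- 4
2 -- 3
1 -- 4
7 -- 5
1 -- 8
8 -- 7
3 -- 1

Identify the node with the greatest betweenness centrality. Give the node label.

4

Unnormalized betweenness of each node: 1:13/6, 2:0, 3:3/4, 4:33/4, 5:1/3, 6:23/12, 7:23/12, 8:8/3.
4 has the largest value, 33/4, making it the main broker — the node through which the most shortest paths run.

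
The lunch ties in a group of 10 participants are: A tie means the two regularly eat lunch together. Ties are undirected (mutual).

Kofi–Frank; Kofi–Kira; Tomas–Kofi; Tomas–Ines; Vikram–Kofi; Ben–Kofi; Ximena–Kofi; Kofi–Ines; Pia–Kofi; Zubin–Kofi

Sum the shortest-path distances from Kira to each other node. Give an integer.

Distances from Kira: Ben:2, Frank:2, Ines:2, Kofi:1, Pia:2, Tomas:2, Vikram:2, Ximena:2, Zubin:2.
Sum = 2 + 2 + 2 + 1 + 2 + 2 + 2 + 2 + 2 = 17.

17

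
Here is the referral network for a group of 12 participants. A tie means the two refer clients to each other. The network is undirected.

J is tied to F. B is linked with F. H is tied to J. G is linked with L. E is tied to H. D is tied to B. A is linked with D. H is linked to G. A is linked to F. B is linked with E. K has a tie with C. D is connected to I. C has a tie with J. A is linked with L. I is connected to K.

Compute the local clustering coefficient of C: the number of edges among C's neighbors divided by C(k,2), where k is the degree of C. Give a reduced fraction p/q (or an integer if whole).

0

C's neighbors: J and K (k = 2).
Possible neighbor pairs: C(2,2) = 1. Edges among them: none → e = 0.
Clustering(C) = 0/1.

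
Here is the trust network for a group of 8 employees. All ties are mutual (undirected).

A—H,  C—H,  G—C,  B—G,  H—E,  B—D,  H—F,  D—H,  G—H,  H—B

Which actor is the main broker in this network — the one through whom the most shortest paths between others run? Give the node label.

Unnormalized betweenness of each node: A:0, B:1/2, C:0, D:0, E:0, F:0, G:1/2, H:17.
H has the largest value, 17, making it the main broker — the node through which the most shortest paths run.

H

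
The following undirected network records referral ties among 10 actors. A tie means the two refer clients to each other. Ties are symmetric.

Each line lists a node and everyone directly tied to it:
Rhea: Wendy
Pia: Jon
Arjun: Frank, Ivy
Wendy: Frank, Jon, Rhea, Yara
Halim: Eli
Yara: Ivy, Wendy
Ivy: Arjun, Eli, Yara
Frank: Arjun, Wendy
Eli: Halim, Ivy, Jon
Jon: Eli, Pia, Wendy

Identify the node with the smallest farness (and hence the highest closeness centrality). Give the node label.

Farness (sum of distances to all others) for each node — Arjun:21, Eli:17, Frank:20, Halim:25, Ivy:17, Jon:16, Pia:24, Rhea:23, Wendy:15, Yara:18.
The smallest farness is 15, for Wendy, so Wendy has the highest closeness.

Wendy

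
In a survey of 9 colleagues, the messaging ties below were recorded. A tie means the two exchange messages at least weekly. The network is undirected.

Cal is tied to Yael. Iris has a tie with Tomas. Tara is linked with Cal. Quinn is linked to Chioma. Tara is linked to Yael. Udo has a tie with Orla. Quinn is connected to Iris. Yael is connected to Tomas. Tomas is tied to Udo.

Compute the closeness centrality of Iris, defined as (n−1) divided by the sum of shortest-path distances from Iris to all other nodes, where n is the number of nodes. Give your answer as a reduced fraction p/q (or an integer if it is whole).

8/17

Distances from Iris: Cal:3, Chioma:2, Orla:3, Quinn:1, Tara:3, Tomas:1, Udo:2, Yael:2. Sum = 17.
n = 9, so closeness = 8/17.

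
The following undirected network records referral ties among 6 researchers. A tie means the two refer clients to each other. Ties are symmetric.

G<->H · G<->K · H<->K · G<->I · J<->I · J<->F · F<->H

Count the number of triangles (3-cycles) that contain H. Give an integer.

H's neighbors: F, G, and K.
Neighbor pairs that are themselves tied: H–G–K. Each forms one triangle with H, for 1 in total.

1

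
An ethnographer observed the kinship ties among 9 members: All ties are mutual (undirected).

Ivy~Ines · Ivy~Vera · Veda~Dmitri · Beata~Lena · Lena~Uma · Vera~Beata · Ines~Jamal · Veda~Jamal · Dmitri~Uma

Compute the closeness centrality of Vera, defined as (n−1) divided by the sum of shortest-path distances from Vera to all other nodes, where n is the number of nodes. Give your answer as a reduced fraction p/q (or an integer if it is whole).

Distances from Vera: Beata:1, Dmitri:4, Ines:2, Ivy:1, Jamal:3, Lena:2, Uma:3, Veda:4. Sum = 20.
n = 9, so closeness = 8/20 = 2/5.

2/5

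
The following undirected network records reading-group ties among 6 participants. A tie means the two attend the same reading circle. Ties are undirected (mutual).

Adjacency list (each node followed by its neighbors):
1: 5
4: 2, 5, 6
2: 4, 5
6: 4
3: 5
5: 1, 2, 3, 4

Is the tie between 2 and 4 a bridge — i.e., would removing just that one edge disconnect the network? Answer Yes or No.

No

Even without that edge, 2 still reaches 4 via 2 – 5 – 4, so the network stays connected. Not a bridge.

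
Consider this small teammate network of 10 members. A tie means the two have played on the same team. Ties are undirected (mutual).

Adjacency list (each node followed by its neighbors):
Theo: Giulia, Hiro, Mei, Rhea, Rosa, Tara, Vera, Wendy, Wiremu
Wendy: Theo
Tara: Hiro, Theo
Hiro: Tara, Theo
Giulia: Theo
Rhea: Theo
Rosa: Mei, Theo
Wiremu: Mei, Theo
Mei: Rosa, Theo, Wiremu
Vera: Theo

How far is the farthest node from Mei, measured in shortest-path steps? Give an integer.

2

Distances from Mei: Giulia:2, Hiro:2, Rhea:2, Rosa:1, Tara:2, Theo:1, Vera:2, Wendy:2, Wiremu:1.
The largest is 2 (to Giulia, Vera, Tara, Wendy, Rhea, and Hiro), so the eccentricity of Mei is 2.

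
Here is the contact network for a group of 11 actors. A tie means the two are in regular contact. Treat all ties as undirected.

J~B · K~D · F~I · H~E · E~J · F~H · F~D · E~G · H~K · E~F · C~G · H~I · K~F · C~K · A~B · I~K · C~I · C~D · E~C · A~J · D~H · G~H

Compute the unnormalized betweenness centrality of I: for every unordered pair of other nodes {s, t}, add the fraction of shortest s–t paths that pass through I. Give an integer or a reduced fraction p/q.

9/20

Pairs whose geodesics pass through I — F–C: 1/4; C–H: 1/5.
All other pairs contribute 0.
Summing the contributions gives betweenness(I) = 9/20.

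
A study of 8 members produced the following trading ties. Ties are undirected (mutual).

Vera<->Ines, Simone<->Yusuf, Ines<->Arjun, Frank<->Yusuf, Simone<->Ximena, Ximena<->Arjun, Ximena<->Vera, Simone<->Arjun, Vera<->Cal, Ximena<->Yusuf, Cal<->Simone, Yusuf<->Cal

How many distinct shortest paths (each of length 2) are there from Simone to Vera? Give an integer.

2

The shortest distance is 2. The length-2 paths are: Simone–Ximena–Vera; Simone–Cal–Vera.
That gives 2 distinct shortest paths.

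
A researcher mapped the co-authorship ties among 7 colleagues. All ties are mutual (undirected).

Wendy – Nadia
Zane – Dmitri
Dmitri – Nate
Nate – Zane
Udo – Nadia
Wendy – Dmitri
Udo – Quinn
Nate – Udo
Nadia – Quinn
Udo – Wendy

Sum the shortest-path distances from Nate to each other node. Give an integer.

Distances from Nate: Dmitri:1, Nadia:2, Quinn:2, Udo:1, Wendy:2, Zane:1.
Sum = 1 + 2 + 2 + 1 + 2 + 1 = 9.

9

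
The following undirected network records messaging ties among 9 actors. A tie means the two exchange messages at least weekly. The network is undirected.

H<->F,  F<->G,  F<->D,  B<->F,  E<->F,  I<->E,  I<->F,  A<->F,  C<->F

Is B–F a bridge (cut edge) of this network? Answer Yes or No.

Without the B–F edge there is no alternate route between B and F, so the network disconnects. It is a bridge.

Yes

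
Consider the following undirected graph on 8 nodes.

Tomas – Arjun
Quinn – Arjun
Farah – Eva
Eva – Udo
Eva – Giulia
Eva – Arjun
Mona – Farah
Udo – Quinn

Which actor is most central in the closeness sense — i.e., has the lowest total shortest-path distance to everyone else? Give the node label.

Farness (sum of distances to all others) for each node — Arjun:12, Eva:10, Farah:14, Giulia:16, Mona:20, Quinn:16, Tomas:18, Udo:14.
The smallest farness is 10, for Eva, so Eva has the highest closeness.

Eva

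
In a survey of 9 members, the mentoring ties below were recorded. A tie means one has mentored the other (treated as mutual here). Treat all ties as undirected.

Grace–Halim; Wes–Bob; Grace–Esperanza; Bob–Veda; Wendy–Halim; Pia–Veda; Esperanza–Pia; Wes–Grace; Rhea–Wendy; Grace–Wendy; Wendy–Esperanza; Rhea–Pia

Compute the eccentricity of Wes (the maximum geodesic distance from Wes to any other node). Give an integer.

3

Distances from Wes: Bob:1, Esperanza:2, Grace:1, Halim:2, Pia:3, Rhea:3, Veda:2, Wendy:2.
The largest is 3 (to Pia and Rhea), so the eccentricity of Wes is 3.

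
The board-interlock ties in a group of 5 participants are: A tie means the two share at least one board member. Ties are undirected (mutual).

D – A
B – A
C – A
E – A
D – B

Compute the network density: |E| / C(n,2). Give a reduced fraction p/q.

There are 5 edges and 5 nodes, so the maximum possible is C(5,2) = 10.
Density = 5/10 = 1/2.

1/2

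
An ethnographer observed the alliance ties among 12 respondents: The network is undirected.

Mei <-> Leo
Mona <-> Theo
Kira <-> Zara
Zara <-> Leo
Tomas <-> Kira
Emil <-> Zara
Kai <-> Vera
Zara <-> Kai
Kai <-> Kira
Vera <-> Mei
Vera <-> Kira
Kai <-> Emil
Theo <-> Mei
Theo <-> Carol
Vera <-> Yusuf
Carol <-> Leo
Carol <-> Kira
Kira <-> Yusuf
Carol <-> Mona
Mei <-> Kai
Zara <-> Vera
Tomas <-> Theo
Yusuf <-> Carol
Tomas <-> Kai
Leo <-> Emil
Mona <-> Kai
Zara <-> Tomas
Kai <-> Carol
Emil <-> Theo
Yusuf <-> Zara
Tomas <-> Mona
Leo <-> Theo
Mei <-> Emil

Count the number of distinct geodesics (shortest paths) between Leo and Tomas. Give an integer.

The shortest distance is 2. The length-2 paths are: Leo–Theo–Tomas; Leo–Zara–Tomas.
That gives 2 distinct shortest paths.

2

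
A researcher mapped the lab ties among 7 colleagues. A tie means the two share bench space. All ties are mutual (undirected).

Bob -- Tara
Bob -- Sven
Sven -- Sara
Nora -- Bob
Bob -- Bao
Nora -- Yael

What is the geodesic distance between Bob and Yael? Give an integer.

One shortest route is Bob – Nora – Yael, which uses 2 edges, and Bob and Yael are not directly tied, so nothing shorter exists. So d(Bob,Yael) = 2.

2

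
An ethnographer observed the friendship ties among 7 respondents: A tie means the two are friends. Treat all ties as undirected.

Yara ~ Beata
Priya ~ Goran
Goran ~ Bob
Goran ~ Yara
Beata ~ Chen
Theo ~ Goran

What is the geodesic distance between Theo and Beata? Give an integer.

3

One shortest route is Theo – Goran – Yara – Beata, which uses 3 edges, and at distance 2 from Theo we only reach {Bob, Priya, Yara}, which does not include Beata. So d(Theo,Beata) = 3.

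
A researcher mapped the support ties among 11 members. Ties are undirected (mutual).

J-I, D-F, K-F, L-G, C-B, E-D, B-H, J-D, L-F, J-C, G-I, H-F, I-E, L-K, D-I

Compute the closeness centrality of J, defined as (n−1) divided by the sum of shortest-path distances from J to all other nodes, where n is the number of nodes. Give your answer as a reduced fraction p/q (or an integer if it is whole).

Distances from J: B:2, C:1, D:1, E:2, F:2, G:2, H:3, I:1, K:3, L:3. Sum = 20.
n = 11, so closeness = 10/20 = 1/2.

1/2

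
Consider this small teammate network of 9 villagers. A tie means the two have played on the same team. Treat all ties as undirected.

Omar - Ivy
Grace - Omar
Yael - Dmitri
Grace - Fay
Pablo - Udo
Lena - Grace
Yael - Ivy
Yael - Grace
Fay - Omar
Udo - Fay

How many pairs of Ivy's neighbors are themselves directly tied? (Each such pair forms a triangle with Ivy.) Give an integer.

0

Ivy's neighbors are Omar and Yael, but none of them are tied to each other, so no triangle contains Ivy.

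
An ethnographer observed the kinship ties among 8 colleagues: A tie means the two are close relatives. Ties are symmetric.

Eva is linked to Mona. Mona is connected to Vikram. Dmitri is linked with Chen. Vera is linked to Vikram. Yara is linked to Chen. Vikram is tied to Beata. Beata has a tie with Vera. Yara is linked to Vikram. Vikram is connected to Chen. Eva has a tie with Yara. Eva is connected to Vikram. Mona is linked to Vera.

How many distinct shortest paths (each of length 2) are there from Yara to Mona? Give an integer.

The shortest distance is 2. The length-2 paths are: Yara–Vikram–Mona; Yara–Eva–Mona.
That gives 2 distinct shortest paths.

2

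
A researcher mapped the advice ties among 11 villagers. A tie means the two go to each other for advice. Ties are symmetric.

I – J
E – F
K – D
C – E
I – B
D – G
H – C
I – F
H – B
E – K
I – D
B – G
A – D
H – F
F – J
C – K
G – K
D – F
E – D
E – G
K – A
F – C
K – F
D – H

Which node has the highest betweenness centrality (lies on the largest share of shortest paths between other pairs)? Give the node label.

F

Unnormalized betweenness of each node: A:0, B:23/15, C:2/3, D:173/20, E:77/60, F:541/60, G:17/6, H:7/3, I:199/60, J:0, K:131/30.
F has the largest value, 541/60, making it the main broker — the node through which the most shortest paths run.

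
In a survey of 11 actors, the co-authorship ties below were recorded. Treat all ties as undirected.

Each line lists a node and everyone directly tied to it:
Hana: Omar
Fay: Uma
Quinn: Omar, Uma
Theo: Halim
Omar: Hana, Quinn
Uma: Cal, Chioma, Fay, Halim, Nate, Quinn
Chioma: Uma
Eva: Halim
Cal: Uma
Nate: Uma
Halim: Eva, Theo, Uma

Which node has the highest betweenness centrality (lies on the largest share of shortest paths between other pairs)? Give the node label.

Uma

Unnormalized betweenness of each node: Cal:0, Chioma:0, Eva:0, Fay:0, Halim:17, Hana:0, Nate:0, Omar:9, Quinn:16, Theo:0, Uma:39.
Uma has the largest value, 39, making it the main broker — the node through which the most shortest paths run.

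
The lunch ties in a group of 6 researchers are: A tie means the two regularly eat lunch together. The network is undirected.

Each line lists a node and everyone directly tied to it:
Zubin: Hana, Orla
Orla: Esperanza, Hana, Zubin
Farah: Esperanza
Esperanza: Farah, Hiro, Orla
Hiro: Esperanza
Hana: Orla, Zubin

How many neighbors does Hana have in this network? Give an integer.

2

Hana is directly tied to Orla and Zubin. That is 2 neighbors, so the degree of Hana is 2.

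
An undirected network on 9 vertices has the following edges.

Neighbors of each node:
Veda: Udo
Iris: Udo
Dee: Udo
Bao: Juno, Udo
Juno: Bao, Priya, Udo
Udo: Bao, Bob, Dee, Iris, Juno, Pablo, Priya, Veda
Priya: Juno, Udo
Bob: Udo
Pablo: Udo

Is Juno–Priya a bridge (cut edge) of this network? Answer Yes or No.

Even without that edge, Juno still reaches Priya via Juno – Udo – Priya, so the network stays connected. Not a bridge.

No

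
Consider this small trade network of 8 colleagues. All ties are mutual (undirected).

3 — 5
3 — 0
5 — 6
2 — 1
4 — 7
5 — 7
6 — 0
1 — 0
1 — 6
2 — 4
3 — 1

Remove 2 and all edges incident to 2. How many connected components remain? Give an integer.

1

2's neighbors (1 and 4) remain reachable from one another through other ties, so the rest of the network stays in one piece.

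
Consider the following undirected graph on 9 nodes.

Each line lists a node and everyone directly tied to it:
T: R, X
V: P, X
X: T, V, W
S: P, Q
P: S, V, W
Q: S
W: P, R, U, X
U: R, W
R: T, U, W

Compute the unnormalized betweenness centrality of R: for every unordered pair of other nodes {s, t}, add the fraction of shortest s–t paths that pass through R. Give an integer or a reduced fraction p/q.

5/2

Pairs whose geodesics pass through R — T–W: 1/2; T–U: 1; T–S: 1/3; T–P: 1/3; T–Q: 1/3.
All other pairs contribute 0.
Summing the contributions gives betweenness(R) = 5/2.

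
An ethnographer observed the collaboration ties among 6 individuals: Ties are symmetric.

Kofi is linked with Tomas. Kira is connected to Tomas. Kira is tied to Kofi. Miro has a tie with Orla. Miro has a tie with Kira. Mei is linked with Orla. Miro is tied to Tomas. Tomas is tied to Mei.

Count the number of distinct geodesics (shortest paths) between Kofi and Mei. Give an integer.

1

The shortest distance is 2, and the only length-2 path is Kofi–Tomas–Mei. So there is exactly 1 shortest path.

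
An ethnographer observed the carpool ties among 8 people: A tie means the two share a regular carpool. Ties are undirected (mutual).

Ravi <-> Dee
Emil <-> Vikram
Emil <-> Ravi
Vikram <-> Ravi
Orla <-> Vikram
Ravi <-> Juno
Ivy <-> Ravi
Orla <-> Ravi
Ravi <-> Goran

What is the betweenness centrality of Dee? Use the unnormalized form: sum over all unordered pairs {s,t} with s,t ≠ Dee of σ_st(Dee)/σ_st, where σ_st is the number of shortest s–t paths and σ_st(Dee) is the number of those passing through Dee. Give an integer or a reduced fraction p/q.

0

No shortest path between any pair of other nodes passes through Dee.
Summing the contributions gives betweenness(Dee) = 0.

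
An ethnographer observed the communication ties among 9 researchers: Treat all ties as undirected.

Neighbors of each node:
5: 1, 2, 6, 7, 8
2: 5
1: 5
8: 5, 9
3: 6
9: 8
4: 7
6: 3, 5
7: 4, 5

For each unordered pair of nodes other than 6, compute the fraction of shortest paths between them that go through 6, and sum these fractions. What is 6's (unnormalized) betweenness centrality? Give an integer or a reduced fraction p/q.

7

Pairs whose geodesics pass through 6 — 7–3: 1; 5–3: 1; 1–3: 1; 4–3: 1; 2–3: 1; 3–8: 1; 3–9: 1.
All other pairs contribute 0.
Summing the contributions gives betweenness(6) = 7.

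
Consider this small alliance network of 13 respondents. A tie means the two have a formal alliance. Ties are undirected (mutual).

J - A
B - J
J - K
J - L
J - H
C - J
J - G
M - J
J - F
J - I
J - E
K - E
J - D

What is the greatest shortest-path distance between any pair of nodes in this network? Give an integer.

Eccentricity of each node (its greatest distance to any other): A:2, B:2, C:2, D:2, E:2, F:2, G:2, H:2, I:2, J:1, K:2, L:2, M:2.
The maximum eccentricity is 2, realized for instance by the pair H–B via H – J – B. So the diameter is 2.

2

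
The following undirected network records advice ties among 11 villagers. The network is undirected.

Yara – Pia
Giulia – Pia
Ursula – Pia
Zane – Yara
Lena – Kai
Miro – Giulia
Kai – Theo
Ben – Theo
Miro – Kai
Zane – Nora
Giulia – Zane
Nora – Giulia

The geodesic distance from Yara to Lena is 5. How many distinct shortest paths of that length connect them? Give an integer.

The shortest distance is 5. The length-5 paths are: Yara–Zane–Giulia–Miro–Kai–Lena; Yara–Pia–Giulia–Miro–Kai–Lena.
That gives 2 distinct shortest paths.

2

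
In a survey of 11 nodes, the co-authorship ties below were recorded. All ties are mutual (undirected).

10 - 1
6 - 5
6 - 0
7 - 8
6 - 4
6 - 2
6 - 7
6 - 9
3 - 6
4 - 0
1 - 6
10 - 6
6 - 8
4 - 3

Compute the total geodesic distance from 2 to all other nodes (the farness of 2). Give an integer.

19

Distances from 2: 0:2, 1:2, 3:2, 4:2, 5:2, 6:1, 7:2, 8:2, 9:2, 10:2.
Sum = 2 + 2 + 2 + 2 + 2 + 1 + 2 + 2 + 2 + 2 = 19.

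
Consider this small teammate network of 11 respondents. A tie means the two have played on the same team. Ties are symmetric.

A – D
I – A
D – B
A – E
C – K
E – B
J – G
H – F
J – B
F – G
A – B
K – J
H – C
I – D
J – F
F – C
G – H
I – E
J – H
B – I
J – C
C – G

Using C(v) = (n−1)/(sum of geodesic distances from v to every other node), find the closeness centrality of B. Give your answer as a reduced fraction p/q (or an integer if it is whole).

Distances from B: A:1, C:2, D:1, E:1, F:2, G:2, H:2, I:1, J:1, K:2. Sum = 15.
n = 11, so closeness = 10/15 = 2/3.

2/3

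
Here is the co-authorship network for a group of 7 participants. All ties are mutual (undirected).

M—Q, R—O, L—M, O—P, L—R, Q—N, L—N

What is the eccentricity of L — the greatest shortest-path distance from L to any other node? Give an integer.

Distances from L: M:1, N:1, O:2, P:3, Q:2, R:1.
The largest is 3 (to P), so the eccentricity of L is 3.

3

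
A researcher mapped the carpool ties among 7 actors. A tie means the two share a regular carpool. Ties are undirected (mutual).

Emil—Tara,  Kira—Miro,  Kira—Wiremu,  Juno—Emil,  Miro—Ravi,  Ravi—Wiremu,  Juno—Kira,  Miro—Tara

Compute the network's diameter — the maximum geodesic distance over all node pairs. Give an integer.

Eccentricity of each node (its greatest distance to any other): Emil:3, Juno:3, Kira:2, Miro:2, Ravi:3, Tara:3, Wiremu:3.
The maximum eccentricity is 3, realized for instance by the pair Juno–Ravi via Juno – Kira – Miro – Ravi. So the diameter is 3.

3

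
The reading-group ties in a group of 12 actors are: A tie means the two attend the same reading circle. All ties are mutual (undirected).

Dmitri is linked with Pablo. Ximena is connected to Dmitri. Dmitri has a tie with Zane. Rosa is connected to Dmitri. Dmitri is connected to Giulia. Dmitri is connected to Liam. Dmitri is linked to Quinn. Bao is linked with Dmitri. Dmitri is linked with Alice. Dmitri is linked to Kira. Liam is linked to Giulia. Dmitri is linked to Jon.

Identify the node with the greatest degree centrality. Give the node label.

Dmitri

Degrees — Alice:1, Bao:1, Dmitri:11, Giulia:2, Jon:1, Kira:1, Liam:2, Pablo:1, Quinn:1, Rosa:1, Ximena:1, Zane:1.
The maximum is 11, attained only by Dmitri.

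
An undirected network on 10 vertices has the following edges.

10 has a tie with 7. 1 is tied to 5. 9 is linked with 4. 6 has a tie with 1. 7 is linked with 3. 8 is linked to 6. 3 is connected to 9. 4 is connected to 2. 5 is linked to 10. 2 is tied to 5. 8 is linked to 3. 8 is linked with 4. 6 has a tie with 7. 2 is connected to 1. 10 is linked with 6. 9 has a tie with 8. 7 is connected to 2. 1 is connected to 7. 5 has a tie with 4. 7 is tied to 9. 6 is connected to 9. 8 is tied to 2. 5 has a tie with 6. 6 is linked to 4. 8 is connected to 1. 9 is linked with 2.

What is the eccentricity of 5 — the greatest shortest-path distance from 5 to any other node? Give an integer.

3

Distances from 5: 1:1, 2:1, 3:3, 4:1, 6:1, 7:2, 8:2, 9:2, 10:1.
The largest is 3 (to 3), so the eccentricity of 5 is 3.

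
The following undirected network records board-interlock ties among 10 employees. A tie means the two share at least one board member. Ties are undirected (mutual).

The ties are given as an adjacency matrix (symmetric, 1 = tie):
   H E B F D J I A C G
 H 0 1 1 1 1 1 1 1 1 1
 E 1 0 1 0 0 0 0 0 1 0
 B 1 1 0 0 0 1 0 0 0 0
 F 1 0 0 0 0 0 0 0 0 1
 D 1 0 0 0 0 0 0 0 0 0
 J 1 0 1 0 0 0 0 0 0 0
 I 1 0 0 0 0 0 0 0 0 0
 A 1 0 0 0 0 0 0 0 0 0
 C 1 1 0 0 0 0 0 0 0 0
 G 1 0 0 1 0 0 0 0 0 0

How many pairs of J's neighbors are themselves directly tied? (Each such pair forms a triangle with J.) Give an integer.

J's neighbors: B and H.
Neighbor pairs that are themselves tied: J–B–H. Each forms one triangle with J, for 1 in total.

1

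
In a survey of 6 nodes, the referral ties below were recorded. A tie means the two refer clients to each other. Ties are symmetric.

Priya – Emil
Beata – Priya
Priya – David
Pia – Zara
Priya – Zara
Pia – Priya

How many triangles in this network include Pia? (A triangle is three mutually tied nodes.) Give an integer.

Pia's neighbors: Priya and Zara.
Neighbor pairs that are themselves tied: Pia–Priya–Zara. Each forms one triangle with Pia, for 1 in total.

1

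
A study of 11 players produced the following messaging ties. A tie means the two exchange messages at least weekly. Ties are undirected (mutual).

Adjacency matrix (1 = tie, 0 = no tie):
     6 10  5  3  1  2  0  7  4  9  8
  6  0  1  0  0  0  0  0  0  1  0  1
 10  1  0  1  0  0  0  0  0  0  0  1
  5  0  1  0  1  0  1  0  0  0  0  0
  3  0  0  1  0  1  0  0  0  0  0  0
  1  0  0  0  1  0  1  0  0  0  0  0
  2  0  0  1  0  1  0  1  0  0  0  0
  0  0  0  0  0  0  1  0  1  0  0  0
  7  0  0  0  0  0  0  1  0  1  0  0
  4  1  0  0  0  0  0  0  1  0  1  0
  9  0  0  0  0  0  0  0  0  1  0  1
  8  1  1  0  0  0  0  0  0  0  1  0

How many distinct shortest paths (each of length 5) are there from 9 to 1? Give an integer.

The shortest distance is 5. The length-5 paths are: 9–8–10–5–3–1; 9–8–10–5–2–1; 9–4–7–0–2–1.
That gives 3 distinct shortest paths.

3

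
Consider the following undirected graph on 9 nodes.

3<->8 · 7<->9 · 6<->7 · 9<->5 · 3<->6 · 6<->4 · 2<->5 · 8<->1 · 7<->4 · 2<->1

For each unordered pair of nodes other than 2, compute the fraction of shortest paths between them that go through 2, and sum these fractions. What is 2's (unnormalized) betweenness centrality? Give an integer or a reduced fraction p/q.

9/2

Pairs whose geodesics pass through 2 — 5–1: 1; 5–8: 1; 5–3: 1/2; 1–7: 1/2; 1–9: 1; 8–9: 1/2.
All other pairs contribute 0.
Summing the contributions gives betweenness(2) = 9/2.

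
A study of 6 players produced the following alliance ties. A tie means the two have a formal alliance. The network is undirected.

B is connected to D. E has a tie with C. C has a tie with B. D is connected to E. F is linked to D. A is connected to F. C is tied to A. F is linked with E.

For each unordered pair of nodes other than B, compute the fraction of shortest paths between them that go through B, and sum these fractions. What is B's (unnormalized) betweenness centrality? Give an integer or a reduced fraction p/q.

1/2

Pairs whose geodesics pass through B — C–D: 1/2.
All other pairs contribute 0.
Summing the contributions gives betweenness(B) = 1/2.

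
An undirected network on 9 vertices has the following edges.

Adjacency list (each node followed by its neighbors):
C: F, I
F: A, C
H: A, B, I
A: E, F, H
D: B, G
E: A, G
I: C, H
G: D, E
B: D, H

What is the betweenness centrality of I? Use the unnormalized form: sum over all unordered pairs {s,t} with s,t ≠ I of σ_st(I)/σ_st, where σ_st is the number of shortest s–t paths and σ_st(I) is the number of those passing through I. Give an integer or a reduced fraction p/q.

Pairs whose geodesics pass through I — D–C: 1; B–C: 1; H–C: 1.
All other pairs contribute 0.
Summing the contributions gives betweenness(I) = 3.

3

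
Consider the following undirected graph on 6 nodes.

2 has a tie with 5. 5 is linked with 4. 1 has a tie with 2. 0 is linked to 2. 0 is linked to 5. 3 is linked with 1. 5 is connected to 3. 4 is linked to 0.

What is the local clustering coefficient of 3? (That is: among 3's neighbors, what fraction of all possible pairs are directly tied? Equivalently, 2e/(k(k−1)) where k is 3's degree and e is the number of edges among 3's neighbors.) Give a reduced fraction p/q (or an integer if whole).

0

3's neighbors: 1 and 5 (k = 2).
Possible neighbor pairs: C(2,2) = 1. Edges among them: none → e = 0.
Clustering(3) = 0/1.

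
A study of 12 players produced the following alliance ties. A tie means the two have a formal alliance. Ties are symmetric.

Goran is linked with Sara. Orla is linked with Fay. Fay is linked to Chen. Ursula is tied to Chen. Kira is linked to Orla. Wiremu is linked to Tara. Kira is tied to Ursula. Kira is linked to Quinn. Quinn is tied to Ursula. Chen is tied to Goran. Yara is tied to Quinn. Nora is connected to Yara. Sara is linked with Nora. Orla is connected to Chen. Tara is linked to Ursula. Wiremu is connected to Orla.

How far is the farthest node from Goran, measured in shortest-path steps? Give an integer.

3

Distances from Goran: Chen:1, Fay:2, Kira:3, Nora:2, Orla:2, Quinn:3, Sara:1, Tara:3, Ursula:2, Wiremu:3, Yara:3.
The largest is 3 (to Yara, Kira, Tara, Quinn, and Wiremu), so the eccentricity of Goran is 3.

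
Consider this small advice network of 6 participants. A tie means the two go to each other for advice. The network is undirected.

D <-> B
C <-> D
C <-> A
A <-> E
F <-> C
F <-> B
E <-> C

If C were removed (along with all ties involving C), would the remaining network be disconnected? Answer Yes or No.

Removing C leaves {B, D, and F} with no path to {A and E}, so the network splits into 2 components. C is a cut vertex.

Yes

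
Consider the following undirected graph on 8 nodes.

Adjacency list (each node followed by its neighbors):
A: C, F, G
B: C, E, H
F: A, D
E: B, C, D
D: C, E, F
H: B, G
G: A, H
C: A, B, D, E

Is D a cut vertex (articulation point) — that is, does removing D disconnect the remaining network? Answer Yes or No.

No

Even without D, every remaining node can still reach every other (the residual graph is connected), so D is not a cut vertex.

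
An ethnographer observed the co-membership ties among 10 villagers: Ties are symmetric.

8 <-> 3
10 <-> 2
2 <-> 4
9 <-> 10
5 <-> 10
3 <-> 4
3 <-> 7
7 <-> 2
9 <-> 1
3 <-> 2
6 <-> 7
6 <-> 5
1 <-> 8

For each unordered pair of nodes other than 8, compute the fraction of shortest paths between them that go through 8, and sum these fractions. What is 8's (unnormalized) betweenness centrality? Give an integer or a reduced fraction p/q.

9/2

Pairs whose geodesics pass through 8 — 7–1: 1; 2–1: 1/2; 4–1: 1; 3–1: 1; 3–9: 1/2; 1–6: 1/2.
All other pairs contribute 0.
Summing the contributions gives betweenness(8) = 9/2.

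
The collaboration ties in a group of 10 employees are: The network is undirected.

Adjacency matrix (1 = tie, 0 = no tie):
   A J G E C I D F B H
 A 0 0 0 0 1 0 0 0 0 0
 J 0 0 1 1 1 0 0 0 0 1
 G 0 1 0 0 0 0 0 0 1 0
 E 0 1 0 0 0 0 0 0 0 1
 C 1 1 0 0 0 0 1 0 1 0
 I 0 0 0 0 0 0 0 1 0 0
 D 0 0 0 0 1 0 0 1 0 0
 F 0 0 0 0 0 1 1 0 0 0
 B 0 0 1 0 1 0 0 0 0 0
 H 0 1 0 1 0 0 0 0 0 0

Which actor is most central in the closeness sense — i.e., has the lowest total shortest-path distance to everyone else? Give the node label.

Farness (sum of distances to all others) for each node — A:23, B:21, C:15, D:19, E:24, F:25, G:23, H:24, I:33, J:17.
The smallest farness is 15, for C, so C has the highest closeness.

C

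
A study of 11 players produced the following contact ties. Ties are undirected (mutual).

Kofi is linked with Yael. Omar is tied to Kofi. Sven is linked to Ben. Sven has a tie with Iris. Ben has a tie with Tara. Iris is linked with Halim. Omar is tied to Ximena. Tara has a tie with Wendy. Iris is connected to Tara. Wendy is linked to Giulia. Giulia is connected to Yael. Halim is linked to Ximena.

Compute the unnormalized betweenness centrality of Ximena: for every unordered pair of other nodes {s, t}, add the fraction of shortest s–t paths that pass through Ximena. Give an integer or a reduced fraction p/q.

9

Pairs whose geodesics pass through Ximena — Tara–Omar: 1; Ben–Omar: 2/2; Sven–Omar: 1; Sven–Kofi: 1; Iris–Omar: 1; Iris–Kofi: 1; Halim–Omar: 1; Halim–Kofi: 1; Halim–Yael: 1.
All other pairs contribute 0.
Summing the contributions gives betweenness(Ximena) = 9.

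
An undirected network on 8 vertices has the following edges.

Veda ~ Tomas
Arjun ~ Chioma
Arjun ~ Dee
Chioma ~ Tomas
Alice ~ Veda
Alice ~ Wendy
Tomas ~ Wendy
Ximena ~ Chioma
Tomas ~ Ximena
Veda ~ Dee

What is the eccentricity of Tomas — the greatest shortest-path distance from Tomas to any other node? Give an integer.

2

Distances from Tomas: Alice:2, Arjun:2, Chioma:1, Dee:2, Veda:1, Wendy:1, Ximena:1.
The largest is 2 (to Arjun, Alice, and Dee), so the eccentricity of Tomas is 2.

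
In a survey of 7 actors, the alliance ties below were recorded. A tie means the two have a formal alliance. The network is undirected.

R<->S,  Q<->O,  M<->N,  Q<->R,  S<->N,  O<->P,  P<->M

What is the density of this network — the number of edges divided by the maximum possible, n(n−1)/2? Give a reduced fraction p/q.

1/3

There are 7 edges and 7 nodes, so the maximum possible is C(7,2) = 21.
Density = 7/21 = 1/3.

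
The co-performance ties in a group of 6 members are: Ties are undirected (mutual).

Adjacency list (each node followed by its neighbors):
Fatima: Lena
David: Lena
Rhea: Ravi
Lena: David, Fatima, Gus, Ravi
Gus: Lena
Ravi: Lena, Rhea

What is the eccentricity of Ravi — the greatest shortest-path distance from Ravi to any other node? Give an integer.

2

Distances from Ravi: David:2, Fatima:2, Gus:2, Lena:1, Rhea:1.
The largest is 2 (to Fatima, Gus, and David), so the eccentricity of Ravi is 2.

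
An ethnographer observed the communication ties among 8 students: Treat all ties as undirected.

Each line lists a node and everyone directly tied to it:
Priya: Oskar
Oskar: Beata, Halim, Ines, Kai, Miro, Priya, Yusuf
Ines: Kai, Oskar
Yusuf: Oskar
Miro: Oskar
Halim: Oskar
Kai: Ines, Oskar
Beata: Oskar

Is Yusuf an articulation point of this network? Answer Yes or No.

Even without Yusuf, every remaining node can still reach every other (the residual graph is connected), so Yusuf is not a cut vertex.

No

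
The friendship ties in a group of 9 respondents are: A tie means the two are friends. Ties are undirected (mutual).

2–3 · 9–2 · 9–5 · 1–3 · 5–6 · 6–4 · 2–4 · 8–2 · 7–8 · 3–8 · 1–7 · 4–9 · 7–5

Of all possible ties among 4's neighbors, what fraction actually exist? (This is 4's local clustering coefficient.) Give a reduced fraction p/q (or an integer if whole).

4's neighbors: 2, 6, and 9 (k = 3).
Possible neighbor pairs: C(3,2) = 3. Edges among them: 2–9 → e = 1.
Clustering(4) = 1/3.

1/3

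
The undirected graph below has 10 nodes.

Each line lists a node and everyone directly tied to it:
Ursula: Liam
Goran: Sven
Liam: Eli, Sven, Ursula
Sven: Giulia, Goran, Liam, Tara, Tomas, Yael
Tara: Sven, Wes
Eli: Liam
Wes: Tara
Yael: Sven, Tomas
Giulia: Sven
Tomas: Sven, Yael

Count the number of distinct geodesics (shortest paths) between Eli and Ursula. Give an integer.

1

The shortest distance is 2, and the only length-2 path is Eli–Liam–Ursula. So there is exactly 1 shortest path.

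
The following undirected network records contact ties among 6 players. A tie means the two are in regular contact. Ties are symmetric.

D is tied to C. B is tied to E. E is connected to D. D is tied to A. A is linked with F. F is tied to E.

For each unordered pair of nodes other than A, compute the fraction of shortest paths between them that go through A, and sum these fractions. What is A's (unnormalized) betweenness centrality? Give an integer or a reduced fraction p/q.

1

Pairs whose geodesics pass through A — D–F: 1/2; F–C: 1/2.
All other pairs contribute 0.
Summing the contributions gives betweenness(A) = 1.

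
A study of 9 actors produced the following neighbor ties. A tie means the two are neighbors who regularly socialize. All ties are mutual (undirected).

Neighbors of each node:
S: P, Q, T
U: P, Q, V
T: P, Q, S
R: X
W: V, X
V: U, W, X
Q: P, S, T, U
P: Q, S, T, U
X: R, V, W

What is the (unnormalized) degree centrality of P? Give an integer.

4

P is directly tied to Q, S, T, and U. That is 4 neighbors, so the degree of P is 4.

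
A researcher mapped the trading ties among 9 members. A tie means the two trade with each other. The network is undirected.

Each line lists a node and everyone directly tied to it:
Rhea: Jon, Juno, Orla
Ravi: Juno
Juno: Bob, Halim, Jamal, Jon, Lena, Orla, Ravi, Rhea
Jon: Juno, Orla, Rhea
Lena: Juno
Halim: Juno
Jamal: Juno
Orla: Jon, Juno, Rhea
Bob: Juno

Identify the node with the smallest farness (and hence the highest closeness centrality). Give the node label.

Farness (sum of distances to all others) for each node — Bob:15, Halim:15, Jamal:15, Jon:13, Juno:8, Lena:15, Orla:13, Ravi:15, Rhea:13.
The smallest farness is 8, for Juno, so Juno has the highest closeness.

Juno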